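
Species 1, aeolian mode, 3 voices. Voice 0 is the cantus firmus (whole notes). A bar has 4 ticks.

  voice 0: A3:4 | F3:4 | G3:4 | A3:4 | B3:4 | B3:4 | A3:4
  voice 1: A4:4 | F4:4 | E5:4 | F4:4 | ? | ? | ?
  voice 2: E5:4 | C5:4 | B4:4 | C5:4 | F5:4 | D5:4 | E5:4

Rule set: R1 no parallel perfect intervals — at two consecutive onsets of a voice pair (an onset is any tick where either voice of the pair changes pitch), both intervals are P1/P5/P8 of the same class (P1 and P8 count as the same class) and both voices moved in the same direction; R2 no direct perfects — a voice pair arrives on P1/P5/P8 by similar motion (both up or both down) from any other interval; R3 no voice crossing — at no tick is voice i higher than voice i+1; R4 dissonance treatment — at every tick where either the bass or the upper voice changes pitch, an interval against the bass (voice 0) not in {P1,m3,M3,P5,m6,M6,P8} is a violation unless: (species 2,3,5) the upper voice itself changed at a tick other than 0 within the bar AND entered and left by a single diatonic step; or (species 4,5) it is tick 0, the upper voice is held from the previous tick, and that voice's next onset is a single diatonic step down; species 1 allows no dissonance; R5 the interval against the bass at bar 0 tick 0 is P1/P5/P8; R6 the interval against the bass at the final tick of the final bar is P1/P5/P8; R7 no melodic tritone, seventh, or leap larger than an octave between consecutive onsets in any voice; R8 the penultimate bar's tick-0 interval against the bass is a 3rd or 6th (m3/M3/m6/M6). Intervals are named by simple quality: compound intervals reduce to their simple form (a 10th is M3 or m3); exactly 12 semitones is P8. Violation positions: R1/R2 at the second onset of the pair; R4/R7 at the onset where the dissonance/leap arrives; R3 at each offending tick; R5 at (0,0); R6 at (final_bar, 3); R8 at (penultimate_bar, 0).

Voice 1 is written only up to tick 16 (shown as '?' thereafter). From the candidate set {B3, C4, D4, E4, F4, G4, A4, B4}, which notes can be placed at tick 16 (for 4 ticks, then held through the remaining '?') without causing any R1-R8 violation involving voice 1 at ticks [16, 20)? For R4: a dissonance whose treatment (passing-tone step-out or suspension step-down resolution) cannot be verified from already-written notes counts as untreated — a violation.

B3: violates R7
C4: violates R4
D4: legal
E4: violates R4
F4: violates R4
G4: legal
A4: violates R4
B4: violates R2,R7

{D4, G4}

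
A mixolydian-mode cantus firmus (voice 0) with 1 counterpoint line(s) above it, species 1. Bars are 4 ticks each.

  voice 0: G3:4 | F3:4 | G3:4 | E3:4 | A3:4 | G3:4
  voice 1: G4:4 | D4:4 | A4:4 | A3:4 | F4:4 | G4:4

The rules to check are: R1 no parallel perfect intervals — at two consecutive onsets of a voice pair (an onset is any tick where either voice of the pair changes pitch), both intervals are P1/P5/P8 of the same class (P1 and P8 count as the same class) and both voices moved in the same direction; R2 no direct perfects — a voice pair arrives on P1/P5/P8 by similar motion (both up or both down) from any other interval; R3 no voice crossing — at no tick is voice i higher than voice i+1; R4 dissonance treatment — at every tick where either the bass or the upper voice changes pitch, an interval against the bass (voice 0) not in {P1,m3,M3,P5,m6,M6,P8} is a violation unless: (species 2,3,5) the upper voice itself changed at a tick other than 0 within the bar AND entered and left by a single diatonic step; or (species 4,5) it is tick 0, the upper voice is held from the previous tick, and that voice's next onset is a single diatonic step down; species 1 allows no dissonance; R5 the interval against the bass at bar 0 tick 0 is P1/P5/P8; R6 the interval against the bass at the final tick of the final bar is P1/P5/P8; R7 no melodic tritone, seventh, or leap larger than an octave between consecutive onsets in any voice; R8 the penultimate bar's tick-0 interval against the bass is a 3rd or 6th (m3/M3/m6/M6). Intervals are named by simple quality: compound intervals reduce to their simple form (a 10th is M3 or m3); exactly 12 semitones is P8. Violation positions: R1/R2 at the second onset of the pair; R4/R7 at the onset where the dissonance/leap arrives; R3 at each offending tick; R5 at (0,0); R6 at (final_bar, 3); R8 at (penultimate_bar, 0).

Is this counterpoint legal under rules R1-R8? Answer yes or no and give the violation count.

bar 0: v0=G3 v1=G4 (P8)
bar 1: v0=F3 v1=D4 (M6)
bar 2: v0=G3 v1=A4 (M2)
bar 3: v0=E3 v1=A3 (P4)
bar 4: v0=A3 v1=F4 (m6)
bar 5: v0=G3 v1=G4 (P8)
  R4 @ bar2.0: G3/A4 M2 untreated
  R4 @ bar3.0: E3/A3 P4 untreated

No (2 violations)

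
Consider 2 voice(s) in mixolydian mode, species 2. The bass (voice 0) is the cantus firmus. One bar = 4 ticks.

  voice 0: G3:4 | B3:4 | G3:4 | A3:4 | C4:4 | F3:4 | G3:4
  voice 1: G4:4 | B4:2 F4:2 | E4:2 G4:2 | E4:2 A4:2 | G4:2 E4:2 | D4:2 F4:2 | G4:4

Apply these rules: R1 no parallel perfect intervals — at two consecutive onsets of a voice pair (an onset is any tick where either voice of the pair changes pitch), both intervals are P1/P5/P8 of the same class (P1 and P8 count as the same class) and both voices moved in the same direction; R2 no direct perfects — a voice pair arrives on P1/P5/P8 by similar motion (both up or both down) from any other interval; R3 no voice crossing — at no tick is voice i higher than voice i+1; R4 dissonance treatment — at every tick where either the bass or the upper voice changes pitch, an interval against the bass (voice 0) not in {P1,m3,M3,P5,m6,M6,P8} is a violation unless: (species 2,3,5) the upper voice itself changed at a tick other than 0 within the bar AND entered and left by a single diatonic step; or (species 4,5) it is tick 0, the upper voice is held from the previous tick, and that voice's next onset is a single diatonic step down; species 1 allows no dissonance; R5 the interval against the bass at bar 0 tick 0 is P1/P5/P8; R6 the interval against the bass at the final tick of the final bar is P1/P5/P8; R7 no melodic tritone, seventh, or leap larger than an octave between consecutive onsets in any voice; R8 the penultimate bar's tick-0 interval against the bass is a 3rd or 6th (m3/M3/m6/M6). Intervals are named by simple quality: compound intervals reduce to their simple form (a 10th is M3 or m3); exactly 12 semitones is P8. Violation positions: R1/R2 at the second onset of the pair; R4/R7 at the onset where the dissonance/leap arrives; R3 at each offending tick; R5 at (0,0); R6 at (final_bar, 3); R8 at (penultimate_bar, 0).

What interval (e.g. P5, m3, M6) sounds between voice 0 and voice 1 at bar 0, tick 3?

voice 0=G3 voice 1=G4 -> P8

P8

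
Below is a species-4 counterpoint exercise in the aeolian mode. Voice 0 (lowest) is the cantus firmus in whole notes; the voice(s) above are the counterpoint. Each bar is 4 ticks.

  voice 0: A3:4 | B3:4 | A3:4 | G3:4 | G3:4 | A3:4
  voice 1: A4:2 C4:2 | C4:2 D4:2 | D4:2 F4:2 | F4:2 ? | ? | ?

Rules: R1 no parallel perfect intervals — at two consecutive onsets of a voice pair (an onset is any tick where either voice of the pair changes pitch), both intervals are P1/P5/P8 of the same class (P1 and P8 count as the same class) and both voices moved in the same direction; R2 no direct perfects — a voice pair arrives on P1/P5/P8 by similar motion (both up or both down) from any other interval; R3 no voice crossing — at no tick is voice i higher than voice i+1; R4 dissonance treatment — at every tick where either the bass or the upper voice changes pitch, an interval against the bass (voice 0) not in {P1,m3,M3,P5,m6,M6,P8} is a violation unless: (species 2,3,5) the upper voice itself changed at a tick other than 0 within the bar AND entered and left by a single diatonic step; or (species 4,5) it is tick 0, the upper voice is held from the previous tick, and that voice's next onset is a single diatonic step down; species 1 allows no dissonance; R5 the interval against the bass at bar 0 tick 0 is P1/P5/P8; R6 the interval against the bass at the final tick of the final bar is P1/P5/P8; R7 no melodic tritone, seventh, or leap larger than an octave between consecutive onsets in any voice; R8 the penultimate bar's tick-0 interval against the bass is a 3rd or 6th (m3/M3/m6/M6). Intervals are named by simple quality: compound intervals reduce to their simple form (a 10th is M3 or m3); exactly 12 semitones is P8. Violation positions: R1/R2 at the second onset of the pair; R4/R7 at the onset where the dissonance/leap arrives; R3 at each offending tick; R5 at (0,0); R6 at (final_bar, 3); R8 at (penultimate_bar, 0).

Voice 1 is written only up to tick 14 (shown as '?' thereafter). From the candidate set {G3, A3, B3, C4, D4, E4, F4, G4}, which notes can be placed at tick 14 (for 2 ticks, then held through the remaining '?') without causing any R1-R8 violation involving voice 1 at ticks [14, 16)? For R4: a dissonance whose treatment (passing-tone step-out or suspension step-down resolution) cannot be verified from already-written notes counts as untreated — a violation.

G3: violates R7
A3: violates R4
B3: violates R7
C4: violates R4
D4: legal
E4: legal
F4: legal
G4: legal

{D4, E4, F4, G4}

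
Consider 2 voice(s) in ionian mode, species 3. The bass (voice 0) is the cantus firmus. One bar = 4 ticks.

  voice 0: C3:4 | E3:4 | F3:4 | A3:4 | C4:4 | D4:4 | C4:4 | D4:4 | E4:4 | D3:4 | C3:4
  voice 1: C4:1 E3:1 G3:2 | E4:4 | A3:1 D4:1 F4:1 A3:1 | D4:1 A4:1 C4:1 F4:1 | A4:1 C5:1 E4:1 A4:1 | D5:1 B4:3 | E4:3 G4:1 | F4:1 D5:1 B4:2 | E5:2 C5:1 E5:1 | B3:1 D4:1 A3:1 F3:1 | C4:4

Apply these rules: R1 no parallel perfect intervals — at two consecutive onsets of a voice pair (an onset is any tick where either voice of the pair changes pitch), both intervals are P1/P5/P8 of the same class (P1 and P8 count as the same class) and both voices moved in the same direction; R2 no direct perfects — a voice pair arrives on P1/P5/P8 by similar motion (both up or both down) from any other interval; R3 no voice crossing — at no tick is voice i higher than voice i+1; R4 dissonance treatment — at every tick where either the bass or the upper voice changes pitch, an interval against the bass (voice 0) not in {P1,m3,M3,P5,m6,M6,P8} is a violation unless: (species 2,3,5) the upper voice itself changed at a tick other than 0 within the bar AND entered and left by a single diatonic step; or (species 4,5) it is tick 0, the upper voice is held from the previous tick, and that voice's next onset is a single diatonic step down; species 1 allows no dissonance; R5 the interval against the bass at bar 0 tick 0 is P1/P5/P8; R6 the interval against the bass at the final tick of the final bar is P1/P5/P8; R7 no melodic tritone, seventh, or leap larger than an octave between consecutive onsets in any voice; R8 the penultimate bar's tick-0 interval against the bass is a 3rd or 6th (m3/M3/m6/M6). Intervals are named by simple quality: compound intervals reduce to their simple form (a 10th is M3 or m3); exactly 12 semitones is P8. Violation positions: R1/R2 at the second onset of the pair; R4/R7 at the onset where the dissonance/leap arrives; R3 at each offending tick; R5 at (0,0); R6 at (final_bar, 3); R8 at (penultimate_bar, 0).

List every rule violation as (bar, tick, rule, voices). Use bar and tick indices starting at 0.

bar 0: v0=C3 v1=C4 downbeat P8
bar 1: v0=E3 v1=E4 downbeat P8
bar 2: v0=F3 v1=A3 downbeat M3
bar 3: v0=A3 v1=D4 downbeat P4
bar 4: v0=C4 v1=A4 downbeat M6
bar 5: v0=D4 v1=D5 downbeat P8
bar 6: v0=C4 v1=E4 downbeat M3
bar 7: v0=D4 v1=F4 downbeat m3
bar 8: v0=E4 v1=E5 downbeat P8
bar 9: v0=D3 v1=B3 downbeat M6
bar 10: v0=C3 v1=C4 downbeat P8
  -> R2 @ bar 1 tick 0 v(0, 1): C3/G3 P5 -> E3/E4 P8 similar
  -> R4 @ bar 3 tick 0 v(0, 1): A3/D4 P4 untreated
  -> R2 @ bar 5 tick 0 v(0, 1): C4/A4 M6 -> D4/D5 P8 similar
  -> R2 @ bar 8 tick 0 v(0, 1): D4/B4 M6 -> E4/E5 P8 similar
  -> R7 @ bar 9 tick 0 v(0,): E4->D3 leap 14st
  -> R7 @ bar 9 tick 0 v(1,): E5->B3 leap 17st

(1, 0, R2, (0, 1))
(3, 0, R4, (0, 1))
(5, 0, R2, (0, 1))
(8, 0, R2, (0, 1))
(9, 0, R7, (0,))
(9, 0, R7, (1,))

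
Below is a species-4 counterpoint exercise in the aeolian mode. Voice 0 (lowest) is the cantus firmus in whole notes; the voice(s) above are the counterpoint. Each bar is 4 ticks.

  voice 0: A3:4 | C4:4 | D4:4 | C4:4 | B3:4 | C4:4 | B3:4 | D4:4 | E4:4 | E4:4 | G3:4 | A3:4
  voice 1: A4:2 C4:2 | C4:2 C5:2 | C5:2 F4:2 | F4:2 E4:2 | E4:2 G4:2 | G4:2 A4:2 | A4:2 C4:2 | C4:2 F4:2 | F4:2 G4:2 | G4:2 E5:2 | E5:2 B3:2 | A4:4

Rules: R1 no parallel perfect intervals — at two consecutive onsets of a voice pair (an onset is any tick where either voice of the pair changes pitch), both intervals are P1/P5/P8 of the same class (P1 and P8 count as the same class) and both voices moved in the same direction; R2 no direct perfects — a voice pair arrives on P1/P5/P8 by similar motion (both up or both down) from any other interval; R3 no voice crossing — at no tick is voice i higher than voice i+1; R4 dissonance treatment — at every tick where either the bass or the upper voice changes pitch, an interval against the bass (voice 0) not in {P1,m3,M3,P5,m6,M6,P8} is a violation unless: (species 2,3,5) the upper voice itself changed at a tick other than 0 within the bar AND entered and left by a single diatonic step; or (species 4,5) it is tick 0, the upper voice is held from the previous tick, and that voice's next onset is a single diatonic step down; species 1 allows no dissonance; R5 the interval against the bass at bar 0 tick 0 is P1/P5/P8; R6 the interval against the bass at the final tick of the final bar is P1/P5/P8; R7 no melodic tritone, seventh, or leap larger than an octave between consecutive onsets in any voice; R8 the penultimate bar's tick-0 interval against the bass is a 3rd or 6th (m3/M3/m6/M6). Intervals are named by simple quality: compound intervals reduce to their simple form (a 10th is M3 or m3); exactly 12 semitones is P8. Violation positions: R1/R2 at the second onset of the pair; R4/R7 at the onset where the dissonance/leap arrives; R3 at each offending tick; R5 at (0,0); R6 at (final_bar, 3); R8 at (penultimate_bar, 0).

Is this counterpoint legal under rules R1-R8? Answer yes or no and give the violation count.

bar 0: v0=A3 v1=A4 (P8)
bar 1: v0=C4 v1=C4 (P1)
bar 2: v0=D4 v1=C5 (m7)
bar 3: v0=C4 v1=F4 (P4)
bar 4: v0=B3 v1=E4 (P4)
bar 5: v0=C4 v1=G4 (P5)
bar 6: v0=B3 v1=A4 (m7)
bar 7: v0=D4 v1=C4 (M2)
bar 8: v0=E4 v1=F4 (m2)
bar 9: v0=E4 v1=G4 (m3)
bar 10: v0=G3 v1=E5 (M6)
bar 11: v0=A3 v1=A4 (P8)
  R4 @ bar2.0: D4/C5 m7 untreated
  R4 @ bar4.0: B3/E4 P4 untreated
  R4 @ bar6.0: B3/A4 m7 untreated
  R4 @ bar6.2: B3/C4 m2 untreated
  R3 @ bar7.0: D4 above C4
  R4 @ bar7.0: D4/C4 M2 untreated
  R3 @ bar7.1: D4 above C4
  R4 @ bar8.0: E4/F4 m2 untreated
  R7 @ bar10.2: E5->B3 leap 17st
  R2 @ bar11.0: G3/B3 M3 -> A3/A4 P8 similar
  R7 @ bar11.0: B3->A4 leap 10st

No (11 violations)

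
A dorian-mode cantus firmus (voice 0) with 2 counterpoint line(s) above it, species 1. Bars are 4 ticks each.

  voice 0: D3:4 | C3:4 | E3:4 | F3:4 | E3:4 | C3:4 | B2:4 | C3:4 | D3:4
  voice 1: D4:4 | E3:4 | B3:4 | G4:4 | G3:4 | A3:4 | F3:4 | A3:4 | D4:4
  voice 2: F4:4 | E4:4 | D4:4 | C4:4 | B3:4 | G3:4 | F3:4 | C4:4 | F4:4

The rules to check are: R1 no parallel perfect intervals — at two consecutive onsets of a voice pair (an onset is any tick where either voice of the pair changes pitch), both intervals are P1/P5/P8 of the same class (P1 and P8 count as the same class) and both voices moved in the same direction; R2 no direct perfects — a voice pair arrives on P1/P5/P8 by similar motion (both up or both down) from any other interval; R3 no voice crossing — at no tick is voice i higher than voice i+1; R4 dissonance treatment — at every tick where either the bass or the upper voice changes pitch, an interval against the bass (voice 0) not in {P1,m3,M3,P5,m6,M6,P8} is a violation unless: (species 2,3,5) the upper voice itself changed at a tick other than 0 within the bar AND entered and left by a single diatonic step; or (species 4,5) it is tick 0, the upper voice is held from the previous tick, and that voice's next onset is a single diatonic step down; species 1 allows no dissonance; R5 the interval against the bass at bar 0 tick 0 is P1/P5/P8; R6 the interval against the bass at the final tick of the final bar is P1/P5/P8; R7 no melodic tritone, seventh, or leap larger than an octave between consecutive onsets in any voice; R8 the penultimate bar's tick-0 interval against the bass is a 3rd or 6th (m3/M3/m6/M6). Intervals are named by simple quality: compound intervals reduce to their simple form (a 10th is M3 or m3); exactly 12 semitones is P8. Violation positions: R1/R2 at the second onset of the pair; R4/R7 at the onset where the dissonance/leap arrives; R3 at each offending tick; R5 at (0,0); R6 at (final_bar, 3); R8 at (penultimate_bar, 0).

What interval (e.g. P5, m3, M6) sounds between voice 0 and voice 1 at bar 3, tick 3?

voice 0=F3 voice 1=G4 -> M2

M2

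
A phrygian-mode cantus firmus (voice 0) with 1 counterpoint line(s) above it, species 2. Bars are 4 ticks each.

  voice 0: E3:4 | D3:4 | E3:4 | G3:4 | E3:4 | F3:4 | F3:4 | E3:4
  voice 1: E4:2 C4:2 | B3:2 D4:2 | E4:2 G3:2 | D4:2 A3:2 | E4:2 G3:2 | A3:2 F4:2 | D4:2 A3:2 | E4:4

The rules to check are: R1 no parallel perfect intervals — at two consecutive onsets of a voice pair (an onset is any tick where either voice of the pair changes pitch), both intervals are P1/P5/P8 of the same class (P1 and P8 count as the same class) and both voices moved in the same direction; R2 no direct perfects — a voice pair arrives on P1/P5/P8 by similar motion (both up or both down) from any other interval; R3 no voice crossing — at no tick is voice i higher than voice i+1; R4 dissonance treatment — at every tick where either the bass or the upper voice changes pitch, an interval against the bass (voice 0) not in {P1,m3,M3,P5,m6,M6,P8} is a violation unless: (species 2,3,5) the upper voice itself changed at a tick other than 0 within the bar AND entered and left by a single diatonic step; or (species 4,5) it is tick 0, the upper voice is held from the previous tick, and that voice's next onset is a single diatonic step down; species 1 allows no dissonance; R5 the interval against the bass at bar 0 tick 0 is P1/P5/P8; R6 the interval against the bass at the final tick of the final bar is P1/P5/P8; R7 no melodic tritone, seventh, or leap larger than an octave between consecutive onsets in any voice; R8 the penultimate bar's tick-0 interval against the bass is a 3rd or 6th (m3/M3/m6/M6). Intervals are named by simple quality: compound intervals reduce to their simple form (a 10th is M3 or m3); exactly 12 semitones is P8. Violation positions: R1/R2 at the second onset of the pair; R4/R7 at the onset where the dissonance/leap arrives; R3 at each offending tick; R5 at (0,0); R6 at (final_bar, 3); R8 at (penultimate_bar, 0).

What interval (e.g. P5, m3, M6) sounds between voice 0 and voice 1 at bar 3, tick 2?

voice 0=G3 voice 1=A3 -> M2

M2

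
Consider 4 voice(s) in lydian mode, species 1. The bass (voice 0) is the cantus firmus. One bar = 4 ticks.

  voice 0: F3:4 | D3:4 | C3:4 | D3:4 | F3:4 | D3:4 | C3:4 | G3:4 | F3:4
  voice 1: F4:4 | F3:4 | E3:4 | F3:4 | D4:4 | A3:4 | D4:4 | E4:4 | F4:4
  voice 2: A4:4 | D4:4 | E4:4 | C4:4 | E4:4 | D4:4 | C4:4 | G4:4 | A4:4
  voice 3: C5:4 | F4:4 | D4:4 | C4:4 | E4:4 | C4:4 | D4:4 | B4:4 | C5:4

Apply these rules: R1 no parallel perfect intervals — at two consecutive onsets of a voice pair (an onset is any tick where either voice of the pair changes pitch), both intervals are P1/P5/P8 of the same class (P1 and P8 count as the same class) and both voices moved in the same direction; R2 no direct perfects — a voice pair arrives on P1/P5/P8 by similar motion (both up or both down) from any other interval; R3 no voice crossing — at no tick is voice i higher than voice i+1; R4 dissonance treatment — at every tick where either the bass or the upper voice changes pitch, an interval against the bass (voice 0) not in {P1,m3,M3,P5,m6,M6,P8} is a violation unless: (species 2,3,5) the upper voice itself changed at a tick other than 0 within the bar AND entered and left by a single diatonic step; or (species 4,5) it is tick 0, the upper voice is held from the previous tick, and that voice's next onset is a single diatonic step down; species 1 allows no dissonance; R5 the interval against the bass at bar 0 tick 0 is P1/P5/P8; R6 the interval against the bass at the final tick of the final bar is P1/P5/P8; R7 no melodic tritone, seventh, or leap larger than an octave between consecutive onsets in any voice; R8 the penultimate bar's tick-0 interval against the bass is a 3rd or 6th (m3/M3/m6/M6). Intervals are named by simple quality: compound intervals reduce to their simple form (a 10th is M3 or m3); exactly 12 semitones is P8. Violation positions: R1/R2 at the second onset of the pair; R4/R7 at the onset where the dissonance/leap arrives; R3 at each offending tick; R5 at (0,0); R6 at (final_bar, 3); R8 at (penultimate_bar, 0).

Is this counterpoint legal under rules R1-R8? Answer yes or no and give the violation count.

bar 0: v0=F3 v1=F4 v2=A4 v3=C5 (P5)
bar 1: v0=D3 v1=F3 v2=D4 v3=F4 (m3)
bar 2: v0=C3 v1=E3 v2=E4 v3=D4 (M2)
bar 3: v0=D3 v1=F3 v2=C4 v3=C4 (m7)
bar 4: v0=F3 v1=D4 v2=E4 v3=E4 (M7)
bar 5: v0=D3 v1=A3 v2=D4 v3=C4 (m7)
bar 6: v0=C3 v1=D4 v2=C4 v3=D4 (M2)
bar 7: v0=G3 v1=E4 v2=G4 v3=B4 (M3)
bar 8: v0=F3 v1=F4 v2=A4 v3=C5 (P5)
  R5 @ bar0.0: opens on M3
  R2 @ bar1.0: F3/A4 M3 -> D3/D4 P8 similar
  R2 @ bar1.0: F4/C5 P5 -> F3/F4 P8 similar
  R3 @ bar2.0: E4 above D4
  R4 @ bar2.0: C3/D4 M2 untreated
  R3 @ bar2.1: E4 above D4
  R3 @ bar2.2: E4 above D4
  R3 @ bar2.3: E4 above D4
  R2 @ bar3.0: E4/D4 M2 -> C4/C4 P1 similar
  R4 @ bar3.0: D3/C4 m7 untreated
  R4 @ bar3.0: D3/C4 m7 untreated
  R1 @ bar4.0: C4/C4 P1 -> E4/E4 P1 similar
  R4 @ bar4.0: F3/E4 M7 untreated
  R4 @ bar4.0: F3/E4 M7 untreated
  R2 @ bar5.0: F3/D4 M6 -> D3/A3 P5 similar
  R2 @ bar5.0: F3/E4 M7 -> D3/D4 P8 similar
  R3 @ bar5.0: D4 above C4
  R4 @ bar5.0: D3/C4 m7 untreated
  R3 @ bar5.1: D4 above C4
  R3 @ bar5.2: D4 above C4
  R3 @ bar5.3: D4 above C4
  R1 @ bar6.0: D3/D4 P8 -> C3/C4 P8 similar
  R2 @ bar6.0: A3/C4 m3 -> D4/D4 P1 similar
  R3 @ bar6.0: D4 above C4
  R4 @ bar6.0: C3/D4 M2 untreated
  R4 @ bar6.0: C3/D4 M2 untreated
  R3 @ bar6.1: D4 above C4
  R3 @ bar6.2: D4 above C4
  R3 @ bar6.3: D4 above C4
  R1 @ bar7.0: C3/C4 P8 -> G3/G4 P8 similar
  R2 @ bar7.0: D4/D4 P1 -> E4/B4 P5 similar
  R8 @ bar7.0: penult P8 not 3rd/6th
  R1 @ bar8.0: E4/B4 P5 -> F4/C5 P5 similar
  R6 @ bar8.3: closes on M3

No (34 violations)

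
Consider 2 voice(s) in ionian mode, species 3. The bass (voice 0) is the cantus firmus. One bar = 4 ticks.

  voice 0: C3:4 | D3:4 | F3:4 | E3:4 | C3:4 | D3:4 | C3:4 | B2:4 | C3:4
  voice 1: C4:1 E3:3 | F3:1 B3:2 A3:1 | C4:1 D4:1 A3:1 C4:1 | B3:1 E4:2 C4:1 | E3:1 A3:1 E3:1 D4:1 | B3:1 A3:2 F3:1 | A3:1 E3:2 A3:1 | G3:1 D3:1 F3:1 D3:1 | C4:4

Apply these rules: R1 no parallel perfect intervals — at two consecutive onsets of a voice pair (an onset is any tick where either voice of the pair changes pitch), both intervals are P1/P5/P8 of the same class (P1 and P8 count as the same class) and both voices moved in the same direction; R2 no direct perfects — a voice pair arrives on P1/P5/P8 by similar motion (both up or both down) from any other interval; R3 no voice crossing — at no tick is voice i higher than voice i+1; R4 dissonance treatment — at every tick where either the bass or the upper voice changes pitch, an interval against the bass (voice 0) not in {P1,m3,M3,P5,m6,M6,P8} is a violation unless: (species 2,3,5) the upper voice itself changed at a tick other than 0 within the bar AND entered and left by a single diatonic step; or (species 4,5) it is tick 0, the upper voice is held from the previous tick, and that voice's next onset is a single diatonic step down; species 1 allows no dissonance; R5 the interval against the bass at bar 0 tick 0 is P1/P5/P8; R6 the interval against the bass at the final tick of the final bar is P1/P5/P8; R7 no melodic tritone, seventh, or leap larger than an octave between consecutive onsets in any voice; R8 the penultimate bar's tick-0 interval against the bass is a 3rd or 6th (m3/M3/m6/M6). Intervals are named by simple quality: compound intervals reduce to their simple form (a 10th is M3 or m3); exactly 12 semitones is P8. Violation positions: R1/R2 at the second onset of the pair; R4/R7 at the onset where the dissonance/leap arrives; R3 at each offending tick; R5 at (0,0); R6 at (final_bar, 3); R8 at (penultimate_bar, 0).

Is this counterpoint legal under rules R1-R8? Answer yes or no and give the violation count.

No (8 violations)

bar 0: v0=C3 v1=C4 (P8)
bar 1: v0=D3 v1=F3 (m3)
bar 2: v0=F3 v1=C4 (P5)
bar 3: v0=E3 v1=B3 (P5)
bar 4: v0=C3 v1=E3 (M3)
bar 5: v0=D3 v1=B3 (M6)
bar 6: v0=C3 v1=A3 (M6)
bar 7: v0=B2 v1=G3 (m6)
bar 8: v0=C3 v1=C4 (P8)
  R7 @ bar1.1: F3->B3 leap 6st
  R1 @ bar2.0: D3/A3 P5 -> F3/C4 P5 similar
  R1 @ bar3.0: F3/C4 P5 -> E3/B3 P5 similar
  R4 @ bar4.3: C3/D4 M2 untreated
  R7 @ bar4.3: E3->D4 leap 10st
  R4 @ bar7.2: B2/F3 TT untreated
  R2 @ bar8.0: B2/D3 m3 -> C3/C4 P8 similar
  R7 @ bar8.0: D3->C4 leap 10st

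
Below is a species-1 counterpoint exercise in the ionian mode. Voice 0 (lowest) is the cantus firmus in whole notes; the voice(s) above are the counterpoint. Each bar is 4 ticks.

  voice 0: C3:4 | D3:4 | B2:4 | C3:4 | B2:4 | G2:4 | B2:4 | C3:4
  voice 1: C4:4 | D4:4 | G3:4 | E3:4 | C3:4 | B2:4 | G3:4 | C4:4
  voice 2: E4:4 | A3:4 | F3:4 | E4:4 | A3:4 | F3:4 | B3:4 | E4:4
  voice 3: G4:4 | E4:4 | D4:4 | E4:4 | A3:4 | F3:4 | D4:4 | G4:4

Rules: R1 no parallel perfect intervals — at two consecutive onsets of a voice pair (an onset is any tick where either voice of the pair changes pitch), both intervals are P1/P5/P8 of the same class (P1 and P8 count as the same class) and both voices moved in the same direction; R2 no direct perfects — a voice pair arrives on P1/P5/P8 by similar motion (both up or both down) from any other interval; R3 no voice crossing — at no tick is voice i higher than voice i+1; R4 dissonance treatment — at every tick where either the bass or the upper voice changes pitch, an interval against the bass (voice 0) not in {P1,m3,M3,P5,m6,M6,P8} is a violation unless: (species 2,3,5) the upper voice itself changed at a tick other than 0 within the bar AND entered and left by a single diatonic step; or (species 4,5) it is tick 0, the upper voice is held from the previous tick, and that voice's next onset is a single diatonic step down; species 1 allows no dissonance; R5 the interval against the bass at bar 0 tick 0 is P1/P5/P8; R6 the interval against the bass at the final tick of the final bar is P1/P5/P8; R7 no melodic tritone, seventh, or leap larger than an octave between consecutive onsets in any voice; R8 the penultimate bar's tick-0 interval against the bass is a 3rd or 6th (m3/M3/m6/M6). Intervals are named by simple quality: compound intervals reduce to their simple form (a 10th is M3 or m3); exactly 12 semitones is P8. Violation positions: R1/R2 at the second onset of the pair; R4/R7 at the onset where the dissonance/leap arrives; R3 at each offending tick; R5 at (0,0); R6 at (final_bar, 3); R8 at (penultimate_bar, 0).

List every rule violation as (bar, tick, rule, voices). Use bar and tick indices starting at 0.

bar 0: v0=C3 v1=C4 v2=E4 v3=G4 downbeat P5
bar 1: v0=D3 v1=D4 v2=A3 v3=E4 downbeat M2
bar 2: v0=B2 v1=G3 v2=F3 v3=D4 downbeat m3
bar 3: v0=C3 v1=E3 v2=E4 v3=E4 downbeat M3
bar 4: v0=B2 v1=C3 v2=A3 v3=A3 downbeat m7
bar 5: v0=G2 v1=B2 v2=F3 v3=F3 downbeat m7
bar 6: v0=B2 v1=G3 v2=B3 v3=D4 downbeat m3
bar 7: v0=C3 v1=C4 v2=E4 v3=G4 downbeat P5
  -> R5 @ bar 0 tick 0 v(0, 2): opens on M3
  -> R1 @ bar 1 tick 0 v(0, 1): C3/C4 P8 -> D3/D4 P8 similar
  -> R2 @ bar 1 tick 0 v(2, 3): E4/G4 m3 -> A3/E4 P5 similar
  -> R3 @ bar 1 tick 0 v(1, 2): D4 above A3
  -> R4 @ bar 1 tick 0 v(0, 3): D3/E4 M2 untreated
  -> R3 @ bar 1 tick 1 v(1, 2): D4 above A3
  -> R3 @ bar 1 tick 2 v(1, 2): D4 above A3
  -> R3 @ bar 1 tick 3 v(1, 2): D4 above A3
  -> R2 @ bar 2 tick 0 v(1, 3): D4/E4 M2 -> G3/D4 P5 similar
  -> R3 @ bar 2 tick 0 v(1, 2): G3 above F3
  -> R4 @ bar 2 tick 0 v(0, 2): B2/F3 TT untreated
  -> R3 @ bar 2 tick 1 v(1, 2): G3 above F3
  -> R3 @ bar 2 tick 2 v(1, 2): G3 above F3
  -> R3 @ bar 2 tick 3 v(1, 2): G3 above F3
  -> R2 @ bar 3 tick 0 v(2, 3): F3/D4 M6 -> E4/E4 P1 similar
  -> R7 @ bar 3 tick 0 v(2,): F3->E4 leap 11st
  -> R1 @ bar 4 tick 0 v(2, 3): E4/E4 P1 -> A3/A3 P1 similar
  -> R4 @ bar 4 tick 0 v(0, 1): B2/C3 m2 untreated
  -> R4 @ bar 4 tick 0 v(0, 2): B2/A3 m7 untreated
  -> R4 @ bar 4 tick 0 v(0, 3): B2/A3 m7 untreated
  -> R1 @ bar 5 tick 0 v(2, 3): A3/A3 P1 -> F3/F3 P1 similar
  -> R4 @ bar 5 tick 0 v(0, 2): G2/F3 m7 untreated
  -> R4 @ bar 5 tick 0 v(0, 3): G2/F3 m7 untreated
  -> R2 @ bar 6 tick 0 v(0, 2): G2/F3 m7 -> B2/B3 P8 similar
  -> R2 @ bar 6 tick 0 v(1, 3): B2/F3 TT -> G3/D4 P5 similar
  -> R7 @ bar 6 tick 0 v(2,): F3->B3 leap 6st
  -> R8 @ bar 6 tick 0 v(0, 2): penult P8 not 3rd/6th
  -> R1 @ bar 7 tick 0 v(1, 3): G3/D4 P5 -> C4/G4 P5 similar
  -> R2 @ bar 7 tick 0 v(0, 1): B2/G3 m6 -> C3/C4 P8 similar
  -> R2 @ bar 7 tick 0 v(0, 3): B2/D4 m3 -> C3/G4 P5 similar
  -> R6 @ bar 7 tick 3 v(0, 2): closes on M3

(0, 0, R5, (0, 2))
(1, 0, R1, (0, 1))
(1, 0, R2, (2, 3))
(1, 0, R3, (1, 2))
(1, 0, R4, (0, 3))
(1, 1, R3, (1, 2))
(1, 2, R3, (1, 2))
(1, 3, R3, (1, 2))
(2, 0, R2, (1, 3))
(2, 0, R3, (1, 2))
(2, 0, R4, (0, 2))
(2, 1, R3, (1, 2))
(2, 2, R3, (1, 2))
(2, 3, R3, (1, 2))
(3, 0, R2, (2, 3))
(3, 0, R7, (2,))
(4, 0, R1, (2, 3))
(4, 0, R4, (0, 1))
(4, 0, R4, (0, 2))
(4, 0, R4, (0, 3))
(5, 0, R1, (2, 3))
(5, 0, R4, (0, 2))
(5, 0, R4, (0, 3))
(6, 0, R2, (0, 2))
(6, 0, R2, (1, 3))
(6, 0, R7, (2,))
(6, 0, R8, (0, 2))
(7, 0, R1, (1, 3))
(7, 0, R2, (0, 1))
(7, 0, R2, (0, 3))
(7, 3, R6, (0, 2))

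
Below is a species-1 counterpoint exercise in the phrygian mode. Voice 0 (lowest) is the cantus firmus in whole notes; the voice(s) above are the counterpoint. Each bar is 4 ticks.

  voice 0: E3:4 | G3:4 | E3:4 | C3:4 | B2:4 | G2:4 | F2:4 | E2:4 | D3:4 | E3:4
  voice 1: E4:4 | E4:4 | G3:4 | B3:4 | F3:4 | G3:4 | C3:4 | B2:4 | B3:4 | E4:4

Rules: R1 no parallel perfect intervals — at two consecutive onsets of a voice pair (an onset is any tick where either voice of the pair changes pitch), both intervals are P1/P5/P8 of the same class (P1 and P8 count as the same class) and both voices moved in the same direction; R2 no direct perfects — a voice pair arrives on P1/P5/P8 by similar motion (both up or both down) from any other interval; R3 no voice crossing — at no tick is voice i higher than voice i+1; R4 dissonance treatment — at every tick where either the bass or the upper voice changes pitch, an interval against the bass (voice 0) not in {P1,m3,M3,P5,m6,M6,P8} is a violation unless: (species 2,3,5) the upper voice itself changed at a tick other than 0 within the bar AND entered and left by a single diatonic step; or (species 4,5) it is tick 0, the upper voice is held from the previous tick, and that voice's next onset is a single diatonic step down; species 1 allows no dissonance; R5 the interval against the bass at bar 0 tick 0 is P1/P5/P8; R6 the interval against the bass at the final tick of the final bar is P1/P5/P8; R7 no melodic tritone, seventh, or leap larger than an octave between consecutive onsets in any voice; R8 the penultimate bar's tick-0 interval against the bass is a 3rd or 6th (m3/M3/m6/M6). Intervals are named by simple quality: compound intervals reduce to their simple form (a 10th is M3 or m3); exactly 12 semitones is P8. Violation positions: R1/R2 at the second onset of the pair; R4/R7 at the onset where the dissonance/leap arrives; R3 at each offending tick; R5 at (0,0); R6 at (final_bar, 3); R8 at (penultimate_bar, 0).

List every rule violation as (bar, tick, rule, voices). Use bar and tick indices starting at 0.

(3, 0, R4, (0, 1))
(4, 0, R4, (0, 1))
(4, 0, R7, (1,))
(6, 0, R2, (0, 1))
(7, 0, R1, (0, 1))
(8, 0, R7, (0,))
(9, 0, R2, (0, 1))

bar 0: v0=E3 v1=E4 downbeat P8
bar 1: v0=G3 v1=E4 downbeat M6
bar 2: v0=E3 v1=G3 downbeat m3
bar 3: v0=C3 v1=B3 downbeat M7
bar 4: v0=B2 v1=F3 downbeat TT
bar 5: v0=G2 v1=G3 downbeat P8
bar 6: v0=F2 v1=C3 downbeat P5
bar 7: v0=E2 v1=B2 downbeat P5
bar 8: v0=D3 v1=B3 downbeat M6
bar 9: v0=E3 v1=E4 downbeat P8
  -> R4 @ bar 3 tick 0 v(0, 1): C3/B3 M7 untreated
  -> R4 @ bar 4 tick 0 v(0, 1): B2/F3 TT untreated
  -> R7 @ bar 4 tick 0 v(1,): B3->F3 leap 6st
  -> R2 @ bar 6 tick 0 v(0, 1): G2/G3 P8 -> F2/C3 P5 similar
  -> R1 @ bar 7 tick 0 v(0, 1): F2/C3 P5 -> E2/B2 P5 similar
  -> R7 @ bar 8 tick 0 v(0,): E2->D3 leap 10st
  -> R2 @ bar 9 tick 0 v(0, 1): D3/B3 M6 -> E3/E4 P8 similar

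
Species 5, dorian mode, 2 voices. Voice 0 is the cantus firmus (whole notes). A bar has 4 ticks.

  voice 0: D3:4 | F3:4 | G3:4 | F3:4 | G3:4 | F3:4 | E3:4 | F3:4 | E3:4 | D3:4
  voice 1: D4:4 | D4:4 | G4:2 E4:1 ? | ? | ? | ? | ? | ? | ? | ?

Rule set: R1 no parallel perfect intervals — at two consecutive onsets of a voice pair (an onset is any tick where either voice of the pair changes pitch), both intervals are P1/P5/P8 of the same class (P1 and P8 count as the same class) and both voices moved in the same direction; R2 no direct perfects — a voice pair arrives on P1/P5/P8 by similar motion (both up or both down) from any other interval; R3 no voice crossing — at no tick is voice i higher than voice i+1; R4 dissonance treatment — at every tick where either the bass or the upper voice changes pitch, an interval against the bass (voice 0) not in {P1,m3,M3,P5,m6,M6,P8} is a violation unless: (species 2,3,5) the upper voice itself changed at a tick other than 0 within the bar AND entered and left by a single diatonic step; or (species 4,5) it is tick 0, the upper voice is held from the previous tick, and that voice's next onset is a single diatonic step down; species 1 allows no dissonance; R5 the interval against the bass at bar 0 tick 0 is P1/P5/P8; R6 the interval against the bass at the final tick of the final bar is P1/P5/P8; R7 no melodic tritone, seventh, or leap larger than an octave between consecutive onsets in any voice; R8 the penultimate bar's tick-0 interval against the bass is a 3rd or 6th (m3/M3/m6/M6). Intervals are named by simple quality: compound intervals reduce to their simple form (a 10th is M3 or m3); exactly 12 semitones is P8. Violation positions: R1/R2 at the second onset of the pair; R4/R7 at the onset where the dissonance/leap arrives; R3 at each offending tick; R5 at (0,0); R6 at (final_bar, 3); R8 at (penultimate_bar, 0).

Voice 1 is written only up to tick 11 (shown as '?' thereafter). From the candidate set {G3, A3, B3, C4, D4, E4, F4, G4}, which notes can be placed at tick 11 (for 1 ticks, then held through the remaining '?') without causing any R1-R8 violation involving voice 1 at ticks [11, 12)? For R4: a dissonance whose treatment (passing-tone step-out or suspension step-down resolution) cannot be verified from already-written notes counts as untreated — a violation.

{B3, D4, E4, G3, G4}

G3: legal
A3: violates R4
B3: legal
C4: violates R4
D4: legal
E4: legal
F4: violates R4
G4: legal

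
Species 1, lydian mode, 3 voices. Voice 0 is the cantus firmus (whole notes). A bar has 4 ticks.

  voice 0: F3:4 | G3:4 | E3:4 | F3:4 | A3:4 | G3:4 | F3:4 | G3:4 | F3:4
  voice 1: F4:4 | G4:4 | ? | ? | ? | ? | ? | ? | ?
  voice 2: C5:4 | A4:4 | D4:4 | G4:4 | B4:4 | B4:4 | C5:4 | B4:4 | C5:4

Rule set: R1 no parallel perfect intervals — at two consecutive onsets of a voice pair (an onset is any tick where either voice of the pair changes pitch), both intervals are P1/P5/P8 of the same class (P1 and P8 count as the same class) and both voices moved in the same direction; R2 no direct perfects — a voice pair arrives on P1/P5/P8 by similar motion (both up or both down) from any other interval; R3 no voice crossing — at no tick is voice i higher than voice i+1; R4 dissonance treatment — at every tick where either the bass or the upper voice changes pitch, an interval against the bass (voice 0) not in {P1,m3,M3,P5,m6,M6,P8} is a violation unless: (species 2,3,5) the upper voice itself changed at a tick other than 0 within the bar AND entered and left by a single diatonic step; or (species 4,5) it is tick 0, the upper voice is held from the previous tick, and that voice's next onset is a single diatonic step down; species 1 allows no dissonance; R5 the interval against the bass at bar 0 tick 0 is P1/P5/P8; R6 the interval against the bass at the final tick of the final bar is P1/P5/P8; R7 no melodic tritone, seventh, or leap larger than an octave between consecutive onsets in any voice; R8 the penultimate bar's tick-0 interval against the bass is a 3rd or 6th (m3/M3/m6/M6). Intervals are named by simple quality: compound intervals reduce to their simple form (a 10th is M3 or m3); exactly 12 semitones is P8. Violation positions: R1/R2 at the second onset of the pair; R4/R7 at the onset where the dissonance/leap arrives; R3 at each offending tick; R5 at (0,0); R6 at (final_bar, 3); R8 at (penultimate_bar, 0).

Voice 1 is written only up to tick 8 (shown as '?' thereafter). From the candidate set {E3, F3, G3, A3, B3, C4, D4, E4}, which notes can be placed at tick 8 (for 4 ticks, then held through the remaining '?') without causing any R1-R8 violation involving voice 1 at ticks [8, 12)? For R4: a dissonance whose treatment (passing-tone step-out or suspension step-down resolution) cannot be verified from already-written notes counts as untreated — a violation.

{C4}

E3: violates R1,R7
F3: violates R4,R7
G3: violates R2
A3: violates R4,R7
B3: violates R2
C4: legal
D4: violates R2,R4
E4: violates R1,R3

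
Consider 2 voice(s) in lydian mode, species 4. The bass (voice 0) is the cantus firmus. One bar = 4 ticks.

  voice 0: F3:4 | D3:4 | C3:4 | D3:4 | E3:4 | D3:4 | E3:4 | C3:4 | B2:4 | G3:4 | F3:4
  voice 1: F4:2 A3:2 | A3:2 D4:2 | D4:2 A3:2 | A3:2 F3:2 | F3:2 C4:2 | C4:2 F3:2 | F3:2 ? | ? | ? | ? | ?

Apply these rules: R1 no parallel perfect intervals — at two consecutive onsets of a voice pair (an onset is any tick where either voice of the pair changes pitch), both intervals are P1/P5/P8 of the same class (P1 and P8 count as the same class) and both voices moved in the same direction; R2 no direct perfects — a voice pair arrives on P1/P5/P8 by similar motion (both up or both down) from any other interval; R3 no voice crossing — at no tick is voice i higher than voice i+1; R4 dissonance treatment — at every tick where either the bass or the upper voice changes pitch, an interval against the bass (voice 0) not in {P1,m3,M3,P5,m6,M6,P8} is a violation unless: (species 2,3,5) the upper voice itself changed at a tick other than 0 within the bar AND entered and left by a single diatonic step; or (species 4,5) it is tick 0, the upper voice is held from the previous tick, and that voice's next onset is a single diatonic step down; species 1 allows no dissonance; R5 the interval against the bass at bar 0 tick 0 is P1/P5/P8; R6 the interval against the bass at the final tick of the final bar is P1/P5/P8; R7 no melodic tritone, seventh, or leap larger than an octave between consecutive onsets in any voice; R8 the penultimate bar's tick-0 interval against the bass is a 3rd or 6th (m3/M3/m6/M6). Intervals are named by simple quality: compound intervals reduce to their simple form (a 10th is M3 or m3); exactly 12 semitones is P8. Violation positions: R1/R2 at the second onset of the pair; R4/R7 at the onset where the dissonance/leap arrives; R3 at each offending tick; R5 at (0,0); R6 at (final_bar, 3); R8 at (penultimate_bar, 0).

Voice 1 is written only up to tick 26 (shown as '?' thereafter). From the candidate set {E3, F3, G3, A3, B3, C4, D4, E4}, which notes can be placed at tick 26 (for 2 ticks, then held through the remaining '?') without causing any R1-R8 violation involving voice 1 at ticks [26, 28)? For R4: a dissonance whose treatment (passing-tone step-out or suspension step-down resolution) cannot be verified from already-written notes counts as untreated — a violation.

E3: legal
F3: legal
G3: legal
A3: violates R4
B3: violates R7
C4: legal
D4: violates R4
E4: violates R7

{C4, E3, F3, G3}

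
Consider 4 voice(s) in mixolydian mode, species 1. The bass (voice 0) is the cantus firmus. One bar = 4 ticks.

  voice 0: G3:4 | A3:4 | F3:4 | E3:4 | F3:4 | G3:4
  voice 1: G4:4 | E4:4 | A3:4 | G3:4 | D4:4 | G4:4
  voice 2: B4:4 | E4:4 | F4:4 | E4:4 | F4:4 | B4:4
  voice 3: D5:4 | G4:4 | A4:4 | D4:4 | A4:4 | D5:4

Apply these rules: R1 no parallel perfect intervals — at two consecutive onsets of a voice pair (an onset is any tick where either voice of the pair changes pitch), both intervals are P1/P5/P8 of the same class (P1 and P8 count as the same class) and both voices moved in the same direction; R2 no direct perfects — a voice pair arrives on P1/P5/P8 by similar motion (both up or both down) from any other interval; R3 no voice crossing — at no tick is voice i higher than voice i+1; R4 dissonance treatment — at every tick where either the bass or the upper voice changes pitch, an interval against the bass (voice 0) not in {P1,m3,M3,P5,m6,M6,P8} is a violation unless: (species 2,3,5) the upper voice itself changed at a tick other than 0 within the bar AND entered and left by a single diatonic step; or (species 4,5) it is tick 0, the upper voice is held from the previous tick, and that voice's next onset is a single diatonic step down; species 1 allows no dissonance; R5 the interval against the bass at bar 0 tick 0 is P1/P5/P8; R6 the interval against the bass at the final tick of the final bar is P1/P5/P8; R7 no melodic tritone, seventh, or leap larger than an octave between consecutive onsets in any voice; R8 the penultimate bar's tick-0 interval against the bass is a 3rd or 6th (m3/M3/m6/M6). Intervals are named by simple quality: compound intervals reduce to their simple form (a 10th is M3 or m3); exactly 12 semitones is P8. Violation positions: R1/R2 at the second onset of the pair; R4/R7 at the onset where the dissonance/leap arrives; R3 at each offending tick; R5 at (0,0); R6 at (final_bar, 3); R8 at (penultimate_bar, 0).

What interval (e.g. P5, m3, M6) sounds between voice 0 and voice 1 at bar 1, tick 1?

P5

voice 0=A3 voice 1=E4 -> P5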